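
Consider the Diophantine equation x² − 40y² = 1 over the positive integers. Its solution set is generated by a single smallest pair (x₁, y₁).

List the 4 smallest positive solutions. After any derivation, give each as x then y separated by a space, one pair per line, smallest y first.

19 3
721 114
27379 4329
1039681 164388

[6; 3,12] for √40; ℓ=2 ⇒ convergent index 1
step 0: (6, 1)  from 6·(1,0) + (0,1)
step 1: (19, 3)  from 3·(6,1) + (1,0)
(x₁, y₁) = (19, 3);  19² − 40·3² = 1 ✓
n=2: (19,3)∘(19,3) = (19·19+40·3·3, 19·3+3·19) = (721,114)
n=3: (721,114)∘(19,3) = (19·721+40·3·114, 19·114+3·721) = (27379,4329)
n=4: (27379,4329)∘(19,3) = (19·27379+40·3·4329, 19·4329+3·27379) = (1039681,164388)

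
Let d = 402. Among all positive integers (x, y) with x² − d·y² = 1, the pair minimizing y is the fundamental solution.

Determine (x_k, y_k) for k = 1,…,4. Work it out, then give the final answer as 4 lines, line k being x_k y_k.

401 20
321601 16040
257923601 12864060
206854406401 10316960080

d=402: √d = [20; 20,40] (ℓ=2, even), read p_1/q_1
step 0: (20, 1)  from 20·(1,0) + (0,1)
step 1: (401, 20)  from 20·(20,1) + (1,0)
→ (401, 20).  Check: 401²=160801, 402·20²=160800, difference 1.
n=2: (401,20)∘(401,20) = (401·401+402·20·20, 401·20+20·401) = (321601,16040)
n=3: (321601,16040)∘(401,20) = (401·321601+402·20·16040, 401·16040+20·321601) = (257923601,12864060)
n=4: (257923601,12864060)∘(401,20) = (401·257923601+402·20·12864060, 401·12864060+20·257923601) = (206854406401,10316960080)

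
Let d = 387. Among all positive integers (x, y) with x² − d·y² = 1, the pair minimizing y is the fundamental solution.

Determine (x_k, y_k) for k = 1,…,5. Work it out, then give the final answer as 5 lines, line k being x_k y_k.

3482 177
24248647 1232628
168867574226 8584021215
1175993762661217 59779122508632
8189620394305140962 416301800566092033

[19; 1,2,19,2,1,38] for √387; ℓ=6 ⇒ convergent index 5
step 0: (19, 1)  from 19·(1,0) + (0,1)
step 1: (20, 1)  from 1·(19,1) + (1,0)
step 2: (59, 3)  from 2·(20,1) + (19,1)
step 3: (1141, 58)  from 19·(59,3) + (20,1)
step 4: (2341, 119)  from 2·(1141,58) + (59,3)
step 5: (3482, 177)  from 1·(2341,119) + (1141,58)
→ (3482, 177).  Check: 3482²=12124324, 387·177²=12124323, difference 1.
n=2: (3482,177)∘(3482,177) = (3482·3482+387·177·177, 3482·177+177·3482) = (24248647,1232628)
n=3: (24248647,1232628)∘(3482,177) = (3482·24248647+387·177·1232628, 3482·1232628+177·24248647) = (168867574226,8584021215)
n=4: (168867574226,8584021215)∘(3482,177) = (3482·168867574226+387·177·8584021215, 3482·8584021215+177·168867574226) = (1175993762661217,59779122508632)
n=5: (1175993762661217,59779122508632)∘(3482,177) = (3482·1175993762661217+387·177·59779122508632, 3482·59779122508632+177·1175993762661217) = (8189620394305140962,416301800566092033)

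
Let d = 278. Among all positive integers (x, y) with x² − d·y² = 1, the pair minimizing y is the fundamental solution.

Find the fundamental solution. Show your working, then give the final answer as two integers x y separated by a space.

√278 = [16; 1,2,16,2,1,32, …], period ℓ=6 (even) → k=5
k=0  a_k=16  p_k/q_k = 16/1
…
k=2  a_k=2  p_k/q_k = 50/3
k=3  a_k=16  p_k/q_k = 817/49
k=4  a_k=2  p_k/q_k = 1684/101
k=5  a_k=1  p_k/q_k = 2501/150
fundamental: x₁=2501, y₁=150  (since 6255001 − 278·22500 = 1)

2501 150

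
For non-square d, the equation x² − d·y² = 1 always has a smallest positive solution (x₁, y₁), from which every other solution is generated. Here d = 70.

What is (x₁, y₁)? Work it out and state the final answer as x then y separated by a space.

251 30

d=70: √d = [8; 2,1,2,1,2,16] (ℓ=6, even), read p_5/q_5
step 0: (8, 1)  from 8·(1,0) + (0,1)
…
step 4: (92, 11)  from 1·(67,8) + (25,3)
step 5: (251, 30)  from 2·(92,11) + (67,8)
fundamental: x₁=251, y₁=30  (since 63001 − 70·900 = 1)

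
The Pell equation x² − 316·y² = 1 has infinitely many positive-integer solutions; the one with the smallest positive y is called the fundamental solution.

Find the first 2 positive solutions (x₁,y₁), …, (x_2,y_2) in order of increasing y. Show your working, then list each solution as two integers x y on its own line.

[17; 1,3,2,8,2,3,1,34] for √316; ℓ=8 ⇒ convergent index 7
step 0: (17, 1)  from 17·(1,0) + (0,1)
step 1: (18, 1)  from 1·(17,1) + (1,0)
step 2: (71, 4)  from 3·(18,1) + (17,1)
step 3: (160, 9)  from 2·(71,4) + (18,1)
step 4: (1351, 76)  from 8·(160,9) + (71,4)
…
step 6: (9937, 559)  from 3·(2862,161) + (1351,76)
step 7: (12799, 720)  from 1·(9937,559) + (2862,161)
→ (12799, 720).  Check: 12799²=163814401, 316·720²=163814400, difference 1.
n=2: (12799,720)∘(12799,720) = (12799·12799+316·720·720, 12799·720+720·12799) = (327628801,18430560)

12799 720
327628801 18430560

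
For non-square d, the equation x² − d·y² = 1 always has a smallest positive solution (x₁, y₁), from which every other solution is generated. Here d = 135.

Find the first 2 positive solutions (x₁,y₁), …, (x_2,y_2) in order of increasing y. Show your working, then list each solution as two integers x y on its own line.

244 21
119071 10248

[11; 1,1,1,1,1,1,1,22] for √135; ℓ=8 ⇒ convergent index 7
a_0=11:  p_0=11·1+0=11,  q_0=11·0+1=1
…
a_2=1:  p_2=1·12+11=23,  q_2=1·1+1=2
a_3=1:  p_3=1·23+12=35,  q_3=1·2+1=3
a_4=1:  p_4=1·35+23=58,  q_4=1·3+2=5
…
a_6=1:  p_6=1·93+58=151,  q_6=1·8+5=13
a_7=1:  p_7=1·151+93=244,  q_7=1·13+8=21
(x₁, y₁) = (244, 21);  244² − 135·21² = 1 ✓
(244+21√135)^2 = 119071 + 10248√135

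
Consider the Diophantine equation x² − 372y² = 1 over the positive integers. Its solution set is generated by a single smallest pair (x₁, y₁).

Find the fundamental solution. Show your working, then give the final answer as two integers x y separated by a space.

12151 630

√372 = [19; 3,2,12,2,3,38, …], period ℓ=6 (even) → k=5
a_0=19:  p_0=19·1+0=19,  q_0=19·0+1=1
a_1=3:  p_1=3·19+1=58,  q_1=3·1+0=3
a_2=2:  p_2=2·58+19=135,  q_2=2·3+1=7
…
a_4=2:  p_4=2·1678+135=3491,  q_4=2·87+7=181
a_5=3:  p_5=3·3491+1678=12151,  q_5=3·181+87=630
→ (12151, 630).  Check: 12151²=147646801, 372·630²=147646800, difference 1.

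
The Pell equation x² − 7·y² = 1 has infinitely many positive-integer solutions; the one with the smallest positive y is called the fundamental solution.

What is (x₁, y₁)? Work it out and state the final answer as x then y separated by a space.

8 3

√7 → a₀=2, period (1,1,1,4); ℓ=4 even so k=3
a_0=2:  p_0=2·1+0=2,  q_0=2·0+1=1
…
a_2=1:  p_2=1·3+2=5,  q_2=1·1+1=2
a_3=1:  p_3=1·5+3=8,  q_3=1·2+1=3
→ (8, 3).  Check: 8²=64, 7·3²=63, difference 1.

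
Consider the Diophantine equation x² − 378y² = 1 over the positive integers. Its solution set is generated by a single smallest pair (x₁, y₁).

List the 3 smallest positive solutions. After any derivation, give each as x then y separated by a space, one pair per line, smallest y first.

8749 450
153090001 7874100
2678768828749 137781001350

d=378: √d = [19; 2,3,1,4,1,3,2,38] (ℓ=8, even), read p_7/q_7
step 0: (19, 1)  from 19·(1,0) + (0,1)
step 1: (39, 2)  from 2·(19,1) + (1,0)
step 2: (136, 7)  from 3·(39,2) + (19,1)
step 3: (175, 9)  from 1·(136,7) + (39,2)
…
step 5: (1011, 52)  from 1·(836,43) + (175,9)
step 6: (3869, 199)  from 3·(1011,52) + (836,43)
step 7: (8749, 450)  from 2·(3869,199) + (1011,52)
fundamental: x₁=8749, y₁=450  (since 76545001 − 378·202500 = 1)
(8749+450√378)^2 = 153090001 + 7874100√378
(8749+450√378)^3 = 2678768828749 + 137781001350√378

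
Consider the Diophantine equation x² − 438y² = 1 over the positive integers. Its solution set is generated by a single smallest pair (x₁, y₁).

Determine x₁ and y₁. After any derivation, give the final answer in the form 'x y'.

√438 → a₀=20, period (1,12,1,40); ℓ=4 even so k=3
i=0: a=20 ⇒ p=20, q=1
…
i=2: a=12 ⇒ p=272, q=13
i=3: a=1 ⇒ p=293, q=14
→ (293, 14).  Check: 293²=85849, 438·14²=85848, difference 1.

293 14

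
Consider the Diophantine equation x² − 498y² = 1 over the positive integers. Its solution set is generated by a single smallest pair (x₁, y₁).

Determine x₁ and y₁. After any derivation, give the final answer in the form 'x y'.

179777 8056

[22; 3,6,22,6,3,44] for √498; ℓ=6 ⇒ convergent index 5
a_0=22:  p_0=22·1+0=22,  q_0=22·0+1=1
…
a_3=22:  p_3=22·424+67=9395,  q_3=22·19+3=421
a_4=6:  p_4=6·9395+424=56794,  q_4=6·421+19=2545
a_5=3:  p_5=3·56794+9395=179777,  q_5=3·2545+421=8056
fundamental: x₁=179777, y₁=8056  (since 32319769729 − 498·64899136 = 1)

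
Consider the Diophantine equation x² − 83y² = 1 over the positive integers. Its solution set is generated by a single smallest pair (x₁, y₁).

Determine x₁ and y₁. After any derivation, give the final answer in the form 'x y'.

82 9

√83 = [9; 9,18, …], period ℓ=2 (even) → k=1
i=0: a=9 ⇒ p=9, q=1
i=1: a=9 ⇒ p=82, q=9
→ (82, 9).  Check: 82²=6724, 83·9²=6723, difference 1.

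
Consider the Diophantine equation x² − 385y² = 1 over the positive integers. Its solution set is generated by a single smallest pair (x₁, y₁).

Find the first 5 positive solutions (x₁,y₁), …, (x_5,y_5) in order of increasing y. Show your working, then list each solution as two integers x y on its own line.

√385 → a₀=19, period (1,1,1,1,1,…,1,1,38); ℓ=16 even so k=15
i=0: a=19 ⇒ p=19, q=1
i=1: a=1 ⇒ p=20, q=1
i=2: a=1 ⇒ p=39, q=2
…
i=4: a=1 ⇒ p=98, q=5
i=5: a=1 ⇒ p=157, q=8
i=6: a=3 ⇒ p=569, q=29
…
i=8: a=2 ⇒ p=2021, q=103
i=9: a=1 ⇒ p=2747, q=140
…
i=11: a=1 ⇒ p=13009, q=663
…
i=13: a=1 ⇒ p=36280, q=1849
i=14: a=1 ⇒ p=59551, q=3035
i=15: a=1 ⇒ p=95831, q=4884
(x₁, y₁) = (95831, 4884);  95831² − 385·4884² = 1 ✓
(95831+4884√385)^2 = 18367161121 + 936077208√385
(95831+4884√385)^3 = 3520286834677271 + 179410429834812√385
(95831+4884√385)^4 = 674705215289547953281 + 34386161802063660336√385
(95831+4884√385)^5 = 129315350969305052987065751 + 6590520543127714837483620√385

95831 4884
18367161121 936077208
3520286834677271 179410429834812
674705215289547953281 34386161802063660336
129315350969305052987065751 6590520543127714837483620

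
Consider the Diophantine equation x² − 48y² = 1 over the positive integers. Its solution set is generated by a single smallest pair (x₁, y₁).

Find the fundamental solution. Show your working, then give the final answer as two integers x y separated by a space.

7 1

d=48: √d = [6; 1,12] (ℓ=2, even), read p_1/q_1
i=0: a=6 ⇒ p=6, q=1
i=1: a=1 ⇒ p=7, q=1
→ (7, 1).  Check: 7²=49, 48·1²=48, difference 1.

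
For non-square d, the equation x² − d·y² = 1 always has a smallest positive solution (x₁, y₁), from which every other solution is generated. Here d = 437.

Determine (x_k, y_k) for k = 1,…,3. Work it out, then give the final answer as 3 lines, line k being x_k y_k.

4599 220
42301601 2023560
389090121399 18612704660

√437 → a₀=20, period (1,9,2,9,1,40); ℓ=6 even so k=5
step 0: (20, 1)  from 20·(1,0) + (0,1)
step 1: (21, 1)  from 1·(20,1) + (1,0)
step 2: (209, 10)  from 9·(21,1) + (20,1)
…
step 4: (4160, 199)  from 9·(439,21) + (209,10)
step 5: (4599, 220)  from 1·(4160,199) + (439,21)
→ (4599, 220).  Check: 4599²=21150801, 437·220²=21150800, difference 1.
(x_2, y_2) = (4599·4599 + 437·220·220, 4599·220 + 220·4599) = (42301601, 2023560)
(x_3, y_3) = (4599·42301601 + 437·220·2023560, 4599·2023560 + 220·42301601) = (389090121399, 18612704660)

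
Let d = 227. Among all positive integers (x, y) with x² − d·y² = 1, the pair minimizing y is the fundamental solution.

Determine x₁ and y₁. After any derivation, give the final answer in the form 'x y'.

226 15

√227 → a₀=15, period (15,30); ℓ=2 even so k=1
step 0: (15, 1)  from 15·(1,0) + (0,1)
step 1: (226, 15)  from 15·(15,1) + (1,0)
(x₁, y₁) = (226, 15);  226² − 227·15² = 1 ✓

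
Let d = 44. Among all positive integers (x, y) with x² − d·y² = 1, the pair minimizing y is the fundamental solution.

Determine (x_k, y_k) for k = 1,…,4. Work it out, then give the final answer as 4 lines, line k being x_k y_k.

199 30
79201 11940
31521799 4752090
12545596801 1891319880

√44 → a₀=6, period (1,1,1,2,1,1,1,12); ℓ=8 even so k=7
i=0: a=6 ⇒ p=6, q=1
…
i=4: a=2 ⇒ p=53, q=8
…
i=6: a=1 ⇒ p=126, q=19
i=7: a=1 ⇒ p=199, q=30
(x₁, y₁) = (199, 30);  199² − 44·30² = 1 ✓
k=2:  x_2 = 199·199+44·30·30 = 79201,  y_2 = 199·30+30·199 = 11940
k=3:  x_3 = 199·79201+44·30·11940 = 31521799,  y_3 = 199·11940+30·79201 = 4752090
k=4:  x_4 = 199·31521799+44·30·4752090 = 12545596801,  y_4 = 199·4752090+30·31521799 = 1891319880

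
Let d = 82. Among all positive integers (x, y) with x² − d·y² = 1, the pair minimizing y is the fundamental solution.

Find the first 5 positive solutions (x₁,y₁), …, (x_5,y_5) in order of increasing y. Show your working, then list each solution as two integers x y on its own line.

d=82: √d = [9; 18] (ℓ=1, odd), read p_1/q_1
k=0  a_k=9  p_k/q_k = 9/1
k=1  a_k=18  p_k/q_k = 163/18
fundamental: x₁=163, y₁=18  (since 26569 − 82·324 = 1)
n=2: (163,18)∘(163,18) = (163·163+82·18·18, 163·18+18·163) = (53137,5868)
n=3: (53137,5868)∘(163,18) = (163·53137+82·18·5868, 163·5868+18·53137) = (17322499,1912950)
n=4: (17322499,1912950)∘(163,18) = (163·17322499+82·18·1912950, 163·1912950+18·17322499) = (5647081537,623615832)
n=5: (5647081537,623615832)∘(163,18) = (163·5647081537+82·18·623615832, 163·623615832+18·5647081537) = (1840931258563,203296848282)

163 18
53137 5868
17322499 1912950
5647081537 623615832
1840931258563 203296848282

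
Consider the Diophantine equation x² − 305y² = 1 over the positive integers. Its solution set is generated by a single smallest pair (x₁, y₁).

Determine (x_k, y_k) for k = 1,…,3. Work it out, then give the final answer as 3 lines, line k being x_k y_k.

489 28
478241 27384
467719209 26781524

√305 → a₀=17, period (2,6,2,34); ℓ=4 even so k=3
step 0: (17, 1)  from 17·(1,0) + (0,1)
…
step 2: (227, 13)  from 6·(35,2) + (17,1)
step 3: (489, 28)  from 2·(227,13) + (35,2)
fundamental: x₁=489, y₁=28  (since 239121 − 305·784 = 1)
(489+28√305)^2 = 478241 + 27384√305
(489+28√305)^3 = 467719209 + 26781524√305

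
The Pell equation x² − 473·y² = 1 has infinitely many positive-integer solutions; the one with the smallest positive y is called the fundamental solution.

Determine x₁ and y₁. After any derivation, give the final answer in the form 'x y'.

d=473: √d = [21; 1,2,1,42] (ℓ=4, even), read p_3/q_3
k=0  a_k=21  p_k/q_k = 21/1
…
k=2  a_k=2  p_k/q_k = 65/3
k=3  a_k=1  p_k/q_k = 87/4
(x₁, y₁) = (87, 4);  87² − 473·4² = 1 ✓

87 4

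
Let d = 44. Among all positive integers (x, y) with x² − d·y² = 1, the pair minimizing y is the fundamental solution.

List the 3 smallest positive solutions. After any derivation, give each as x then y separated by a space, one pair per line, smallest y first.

d=44: √d = [6; 1,1,1,2,1,1,1,12] (ℓ=8, even), read p_7/q_7
a_0=6:  p_0=6·1+0=6,  q_0=6·0+1=1
a_1=1:  p_1=1·6+1=7,  q_1=1·1+0=1
…
a_4=2:  p_4=2·20+13=53,  q_4=2·3+2=8
…
a_6=1:  p_6=1·73+53=126,  q_6=1·11+8=19
a_7=1:  p_7=1·126+73=199,  q_7=1·19+11=30
fundamental: x₁=199, y₁=30  (since 39601 − 44·900 = 1)
n=2: (199,30)∘(199,30) = (199·199+44·30·30, 199·30+30·199) = (79201,11940)
n=3: (79201,11940)∘(199,30) = (199·79201+44·30·11940, 199·11940+30·79201) = (31521799,4752090)

199 30
79201 11940
31521799 4752090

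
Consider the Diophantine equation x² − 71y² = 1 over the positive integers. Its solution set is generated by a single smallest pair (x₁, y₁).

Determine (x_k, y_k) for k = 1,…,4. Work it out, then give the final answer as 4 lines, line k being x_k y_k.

3480 413
24220799 2874480
168576757560 20006380387
1173294208396801 139244404619040

[8; 2,2,1,7,1,2,2,16] for √71; ℓ=8 ⇒ convergent index 7
k=0  a_k=8  p_k/q_k = 8/1
k=1  a_k=2  p_k/q_k = 17/2
…
k=4  a_k=7  p_k/q_k = 455/54
k=5  a_k=1  p_k/q_k = 514/61
k=6  a_k=2  p_k/q_k = 1483/176
k=7  a_k=2  p_k/q_k = 3480/413
(x₁, y₁) = (3480, 413);  3480² − 71·413² = 1 ✓
n=2: (3480,413)∘(3480,413) = (3480·3480+71·413·413, 3480·413+413·3480) = (24220799,2874480)
n=3: (24220799,2874480)∘(3480,413) = (3480·24220799+71·413·2874480, 3480·2874480+413·24220799) = (168576757560,20006380387)
n=4: (168576757560,20006380387)∘(3480,413) = (3480·168576757560+71·413·20006380387, 3480·20006380387+413·168576757560) = (1173294208396801,139244404619040)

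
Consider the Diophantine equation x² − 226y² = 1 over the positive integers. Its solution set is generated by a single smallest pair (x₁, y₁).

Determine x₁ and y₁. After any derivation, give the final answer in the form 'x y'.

√226 = [15; 30, …], period ℓ=1 (odd) → k=1
k=0  a_k=15  p_k/q_k = 15/1
k=1  a_k=30  p_k/q_k = 451/30
→ (451, 30).  Check: 451²=203401, 226·30²=203400, difference 1.

451 30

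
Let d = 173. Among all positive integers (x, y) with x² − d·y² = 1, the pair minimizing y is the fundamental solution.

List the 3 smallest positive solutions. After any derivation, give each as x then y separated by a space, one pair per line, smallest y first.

2499849 190060
12498490045601 950242601880
62488675684008728649 4750926036134042180

√173 = [13; 6,1,1,6,26, …], period ℓ=5 (odd) → k=9
i=0: a=13 ⇒ p=13, q=1
…
i=2: a=1 ⇒ p=92, q=7
…
i=4: a=6 ⇒ p=1118, q=85
i=5: a=26 ⇒ p=29239, q=2223
i=6: a=6 ⇒ p=176552, q=13423
i=7: a=1 ⇒ p=205791, q=15646
i=8: a=1 ⇒ p=382343, q=29069
i=9: a=6 ⇒ p=2499849, q=190060
fundamental: x₁=2499849, y₁=190060  (since 6249245022801 − 173·36122803600 = 1)
(x_2, y_2) = (2499849·2499849 + 173·190060·190060, 2499849·190060 + 190060·2499849) = (12498490045601, 950242601880)
(x_3, y_3) = (2499849·12498490045601 + 173·190060·950242601880, 2499849·950242601880 + 190060·12498490045601) = (62488675684008728649, 4750926036134042180)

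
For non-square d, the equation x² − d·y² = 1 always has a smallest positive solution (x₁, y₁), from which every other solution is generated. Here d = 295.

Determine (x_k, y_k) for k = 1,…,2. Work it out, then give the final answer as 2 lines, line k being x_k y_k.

√295 = [17; 5,1,2,3,2,6,2,3,2,1,5,34, …], period ℓ=12 (even) → k=11
i=0: a=17 ⇒ p=17, q=1
i=1: a=5 ⇒ p=86, q=5
i=2: a=1 ⇒ p=103, q=6
i=3: a=2 ⇒ p=292, q=17
i=4: a=3 ⇒ p=979, q=57
…
i=7: a=2 ⇒ p=31208, q=1817
i=8: a=3 ⇒ p=108103, q=6294
…
i=10: a=1 ⇒ p=355517, q=20699
i=11: a=5 ⇒ p=2024999, q=117900
→ (2024999, 117900).  Check: 2024999²=4100620950001, 295·117900²=4100620950000, difference 1.
n=2: (2024999,117900)∘(2024999,117900) = (2024999·2024999+295·117900·117900, 2024999·117900+117900·2024999) = (8201241900001,477494764200)

2024999 117900
8201241900001 477494764200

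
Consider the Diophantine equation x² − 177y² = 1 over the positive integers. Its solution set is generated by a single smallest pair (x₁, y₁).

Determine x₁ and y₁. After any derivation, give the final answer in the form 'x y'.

62423 4692

[13; 3,3,2,8,2,3,3,26] for √177; ℓ=8 ⇒ convergent index 7
step 0: (13, 1)  from 13·(1,0) + (0,1)
step 1: (40, 3)  from 3·(13,1) + (1,0)
step 2: (133, 10)  from 3·(40,3) + (13,1)
step 3: (306, 23)  from 2·(133,10) + (40,3)
…
step 5: (5468, 411)  from 2·(2581,194) + (306,23)
step 6: (18985, 1427)  from 3·(5468,411) + (2581,194)
step 7: (62423, 4692)  from 3·(18985,1427) + (5468,411)
fundamental: x₁=62423, y₁=4692  (since 3896630929 − 177·22014864 = 1)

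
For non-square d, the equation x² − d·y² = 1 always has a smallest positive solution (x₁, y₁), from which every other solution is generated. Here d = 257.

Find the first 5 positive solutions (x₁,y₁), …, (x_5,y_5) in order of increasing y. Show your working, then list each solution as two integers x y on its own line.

√257 = [16; 32, …], period ℓ=1 (odd) → k=1
k=0  a_k=16  p_k/q_k = 16/1
k=1  a_k=32  p_k/q_k = 513/32
fundamental: x₁=513, y₁=32  (since 263169 − 257·1024 = 1)
n=2: (513,32)∘(513,32) = (513·513+257·32·32, 513·32+32·513) = (526337,32832)
n=3: (526337,32832)∘(513,32) = (513·526337+257·32·32832, 513·32832+32·526337) = (540021249,33685600)
n=4: (540021249,33685600)∘(513,32) = (513·540021249+257·32·33685600, 513·33685600+32·540021249) = (554061275137,34561392768)
n=5: (554061275137,34561392768)∘(513,32) = (513·554061275137+257·32·34561392768, 513·34561392768+32·554061275137) = (568466328269313,35459955294368)

513 32
526337 32832
540021249 33685600
554061275137 34561392768
568466328269313 35459955294368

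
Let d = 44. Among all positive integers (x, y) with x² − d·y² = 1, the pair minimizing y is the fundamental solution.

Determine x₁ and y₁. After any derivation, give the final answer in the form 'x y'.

d=44: √d = [6; 1,1,1,2,1,1,1,12] (ℓ=8, even), read p_7/q_7
a_0=6:  p_0=6·1+0=6,  q_0=6·0+1=1
a_1=1:  p_1=1·6+1=7,  q_1=1·1+0=1
…
a_3=1:  p_3=1·13+7=20,  q_3=1·2+1=3
a_4=2:  p_4=2·20+13=53,  q_4=2·3+2=8
a_5=1:  p_5=1·53+20=73,  q_5=1·8+3=11
a_6=1:  p_6=1·73+53=126,  q_6=1·11+8=19
a_7=1:  p_7=1·126+73=199,  q_7=1·19+11=30
→ (199, 30).  Check: 199²=39601, 44·30²=39600, difference 1.

199 30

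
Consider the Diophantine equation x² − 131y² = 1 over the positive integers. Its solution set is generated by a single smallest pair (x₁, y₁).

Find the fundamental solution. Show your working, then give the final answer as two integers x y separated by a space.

√131 → a₀=11, period (2,4,11,4,2,22); ℓ=6 even so k=5
step 0: (11, 1)  from 11·(1,0) + (0,1)
…
step 4: (4727, 413)  from 4·(1156,101) + (103,9)
step 5: (10610, 927)  from 2·(4727,413) + (1156,101)
fundamental: x₁=10610, y₁=927  (since 112572100 − 131·859329 = 1)

10610 927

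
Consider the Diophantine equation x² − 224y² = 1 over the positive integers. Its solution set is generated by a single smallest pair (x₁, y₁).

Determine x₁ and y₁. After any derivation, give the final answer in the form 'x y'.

15 1

[14; 1,28] for √224; ℓ=2 ⇒ convergent index 1
k=0  a_k=14  p_k/q_k = 14/1
k=1  a_k=1  p_k/q_k = 15/1
→ (15, 1).  Check: 15²=225, 224·1²=224, difference 1.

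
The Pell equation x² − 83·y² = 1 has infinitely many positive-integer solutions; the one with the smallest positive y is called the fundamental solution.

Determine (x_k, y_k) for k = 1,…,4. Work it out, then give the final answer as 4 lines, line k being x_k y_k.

d=83: √d = [9; 9,18] (ℓ=2, even), read p_1/q_1
step 0: (9, 1)  from 9·(1,0) + (0,1)
step 1: (82, 9)  from 9·(9,1) + (1,0)
(x₁, y₁) = (82, 9);  82² − 83·9² = 1 ✓
n=2: (82,9)∘(82,9) = (82·82+83·9·9, 82·9+9·82) = (13447,1476)
n=3: (13447,1476)∘(82,9) = (82·13447+83·9·1476, 82·1476+9·13447) = (2205226,242055)
n=4: (2205226,242055)∘(82,9) = (82·2205226+83·9·242055, 82·242055+9·2205226) = (361643617,39695544)

82 9
13447 1476
2205226 242055
361643617 39695544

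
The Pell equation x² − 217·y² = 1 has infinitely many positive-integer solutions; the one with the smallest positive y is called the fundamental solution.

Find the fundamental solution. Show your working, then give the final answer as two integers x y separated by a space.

√217 → a₀=14, period (1,2,1,2,1,…,2,1,28); ℓ=16 even so k=15
a_0=14:  p_0=14·1+0=14,  q_0=14·0+1=1
a_1=1:  p_1=1·14+1=15,  q_1=1·1+0=1
a_2=2:  p_2=2·15+14=44,  q_2=2·1+1=3
a_3=1:  p_3=1·44+15=59,  q_3=1·3+1=4
a_4=2:  p_4=2·59+44=162,  q_4=2·4+3=11
…
a_6=1:  p_6=1·221+162=383,  q_6=1·15+11=26
…
a_8=4:  p_8=4·3668+383=15055,  q_8=4·249+26=1022
…
a_10=1:  p_10=1·139163+15055=154218,  q_10=1·9447+1022=10469
…
a_12=2:  p_12=2·293381+154218=740980,  q_12=2·19916+10469=50301
a_13=1:  p_13=1·740980+293381=1034361,  q_13=1·50301+19916=70217
a_14=2:  p_14=2·1034361+740980=2809702,  q_14=2·70217+50301=190735
a_15=1:  p_15=1·2809702+1034361=3844063,  q_15=1·190735+70217=260952
(x₁, y₁) = (3844063, 260952);  3844063² − 217·260952² = 1 ✓

3844063 260952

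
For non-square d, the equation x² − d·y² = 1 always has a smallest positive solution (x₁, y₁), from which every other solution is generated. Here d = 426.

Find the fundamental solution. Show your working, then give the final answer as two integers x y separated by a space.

88751 4300

d=426: √d = [20; 1,1,1,3,2,6,2,3,1,1,1,40] (ℓ=12, even), read p_11/q_11
i=0: a=20 ⇒ p=20, q=1
i=1: a=1 ⇒ p=21, q=1
i=2: a=1 ⇒ p=41, q=2
i=3: a=1 ⇒ p=62, q=3
i=4: a=3 ⇒ p=227, q=11
i=5: a=2 ⇒ p=516, q=25
i=6: a=6 ⇒ p=3323, q=161
…
i=8: a=3 ⇒ p=24809, q=1202
i=9: a=1 ⇒ p=31971, q=1549
i=10: a=1 ⇒ p=56780, q=2751
i=11: a=1 ⇒ p=88751, q=4300
fundamental: x₁=88751, y₁=4300  (since 7876740001 − 426·18490000 = 1)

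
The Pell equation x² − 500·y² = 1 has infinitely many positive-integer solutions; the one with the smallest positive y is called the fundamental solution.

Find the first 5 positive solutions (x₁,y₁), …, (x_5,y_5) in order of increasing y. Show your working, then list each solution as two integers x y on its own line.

[22; 2,1,3,2,1,…,1,2,44] for √500; ℓ=14 ⇒ convergent index 13
k=0  a_k=22  p_k/q_k = 22/1
…
k=2  a_k=1  p_k/q_k = 67/3
k=3  a_k=3  p_k/q_k = 246/11
k=4  a_k=2  p_k/q_k = 559/25
k=5  a_k=1  p_k/q_k = 805/36
…
k=7  a_k=10  p_k/q_k = 14445/646
…
k=9  a_k=1  p_k/q_k = 30254/1353
k=10  a_k=2  p_k/q_k = 76317/3413
k=11  a_k=3  p_k/q_k = 259205/11592
k=12  a_k=1  p_k/q_k = 335522/15005
k=13  a_k=2  p_k/q_k = 930249/41602
(x₁, y₁) = (930249, 41602);  930249² − 500·41602² = 1 ✓
k=2:  x_2 = 930249·930249+500·41602·41602 = 1730726404001,  y_2 = 930249·41602+41602·930249 = 77400437796
k=3:  x_3 = 930249·1730726404001+500·41602·77400437796 = 3220013013190122249,  y_3 = 930249·77400437796+41602·1730726404001 = 144003359718540806
k=4:  x_4 = 930249·3220013013190122249+500·41602·144003359718540806 = 5990827771012465337616001,  y_4 = 930249·144003359718540806+41602·3220013013190122249 = 267917962749548332043592
k=5:  x_5 = 930249·5990827771012465337616001+500·41602·267917962749548332043592 = 11145923086309929722690704506249,  y_5 = 930249·267917962749548332043592+41602·5990827771012465337616001 = 498460833859465169310720288010

930249 41602
1730726404001 77400437796
3220013013190122249 144003359718540806
5990827771012465337616001 267917962749548332043592
11145923086309929722690704506249 498460833859465169310720288010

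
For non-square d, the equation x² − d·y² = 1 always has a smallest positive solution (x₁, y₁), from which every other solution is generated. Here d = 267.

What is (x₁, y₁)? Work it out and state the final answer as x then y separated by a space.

2402 147

d=267: √d = [16; 2,1,15,1,2,32] (ℓ=6, even), read p_5/q_5
step 0: (16, 1)  from 16·(1,0) + (0,1)
step 1: (33, 2)  from 2·(16,1) + (1,0)
…
step 3: (768, 47)  from 15·(49,3) + (33,2)
step 4: (817, 50)  from 1·(768,47) + (49,3)
step 5: (2402, 147)  from 2·(817,50) + (768,47)
→ (2402, 147).  Check: 2402²=5769604, 267·147²=5769603, difference 1.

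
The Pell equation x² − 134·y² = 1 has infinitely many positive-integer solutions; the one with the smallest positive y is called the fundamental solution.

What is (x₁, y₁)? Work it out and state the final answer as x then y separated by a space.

[11; 1,1,2,1,3,…,1,1,22] for √134; ℓ=14 ⇒ convergent index 13
k=0  a_k=11  p_k/q_k = 11/1
k=1  a_k=1  p_k/q_k = 12/1
…
k=4  a_k=1  p_k/q_k = 81/7
k=5  a_k=3  p_k/q_k = 301/26
…
k=8  a_k=1  p_k/q_k = 4503/389
…
k=12  a_k=1  p_k/q_k = 84029/7259
k=13  a_k=1  p_k/q_k = 145925/12606
(x₁, y₁) = (145925, 12606);  145925² − 134·12606² = 1 ✓

145925 12606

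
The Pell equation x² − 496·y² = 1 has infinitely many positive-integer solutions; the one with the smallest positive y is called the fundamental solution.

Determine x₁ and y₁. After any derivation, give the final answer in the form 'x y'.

√496 = [22; 3,1,2,4,1,…,1,3,44, …], period ℓ=16 (even) → k=15
a_0=22:  p_0=22·1+0=22,  q_0=22·0+1=1
a_1=3:  p_1=3·22+1=67,  q_1=3·1+0=3
…
a_3=2:  p_3=2·89+67=245,  q_3=2·4+3=11
…
a_5=1:  p_5=1·1069+245=1314,  q_5=1·48+11=59
a_6=1:  p_6=1·1314+1069=2383,  q_6=1·59+48=107
a_7=2:  p_7=2·2383+1314=6080,  q_7=2·107+59=273
…
a_9=2:  p_9=2·14543+6080=35166,  q_9=2·653+273=1579
a_10=1:  p_10=1·35166+14543=49709,  q_10=1·1579+653=2232
a_11=1:  p_11=1·49709+35166=84875,  q_11=1·2232+1579=3811
a_12=4:  p_12=4·84875+49709=389209,  q_12=4·3811+2232=17476
…
a_14=1:  p_14=1·863293+389209=1252502,  q_14=1·38763+17476=56239
a_15=3:  p_15=3·1252502+863293=4620799,  q_15=3·56239+38763=207480
fundamental: x₁=4620799, y₁=207480  (since 21351783398401 − 496·43047950400 = 1)

4620799 207480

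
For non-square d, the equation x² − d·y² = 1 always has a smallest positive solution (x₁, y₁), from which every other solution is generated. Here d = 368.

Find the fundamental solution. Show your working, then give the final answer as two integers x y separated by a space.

1151 60

√368 → a₀=19, period (5,2,5,38); ℓ=4 even so k=3
k=0  a_k=19  p_k/q_k = 19/1
k=1  a_k=5  p_k/q_k = 96/5
k=2  a_k=2  p_k/q_k = 211/11
k=3  a_k=5  p_k/q_k = 1151/60
fundamental: x₁=1151, y₁=60  (since 1324801 − 368·3600 = 1)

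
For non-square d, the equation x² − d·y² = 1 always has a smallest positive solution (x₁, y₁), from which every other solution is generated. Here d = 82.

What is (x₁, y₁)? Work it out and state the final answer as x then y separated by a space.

163 18

√82 = [9; 18, …], period ℓ=1 (odd) → k=1
k=0  a_k=9  p_k/q_k = 9/1
k=1  a_k=18  p_k/q_k = 163/18
fundamental: x₁=163, y₁=18  (since 26569 − 82·324 = 1)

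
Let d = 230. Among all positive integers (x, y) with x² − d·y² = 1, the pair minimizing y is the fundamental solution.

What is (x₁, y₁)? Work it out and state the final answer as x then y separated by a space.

91 6

d=230: √d = [15; 6,30] (ℓ=2, even), read p_1/q_1
k=0  a_k=15  p_k/q_k = 15/1
k=1  a_k=6  p_k/q_k = 91/6
→ (91, 6).  Check: 91²=8281, 230·6²=8280, difference 1.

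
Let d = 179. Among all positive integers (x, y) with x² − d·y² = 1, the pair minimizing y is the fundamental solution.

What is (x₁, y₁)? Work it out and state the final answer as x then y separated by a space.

4190210 313191

d=179: √d = [13; 2,1,1,1,3,…,1,2,26] (ℓ=14, even), read p_13/q_13
a_0=13:  p_0=13·1+0=13,  q_0=13·0+1=1
…
a_2=1:  p_2=1·27+13=40,  q_2=1·2+1=3
a_3=1:  p_3=1·40+27=67,  q_3=1·3+2=5
a_4=1:  p_4=1·67+40=107,  q_4=1·5+3=8
a_5=3:  p_5=3·107+67=388,  q_5=3·8+5=29
a_6=5:  p_6=5·388+107=2047,  q_6=5·29+8=153
a_7=13:  p_7=13·2047+388=26999,  q_7=13·153+29=2018
a_8=5:  p_8=5·26999+2047=137042,  q_8=5·2018+153=10243
a_9=3:  p_9=3·137042+26999=438125,  q_9=3·10243+2018=32747
a_10=1:  p_10=1·438125+137042=575167,  q_10=1·32747+10243=42990
a_11=1:  p_11=1·575167+438125=1013292,  q_11=1·42990+32747=75737
a_12=1:  p_12=1·1013292+575167=1588459,  q_12=1·75737+42990=118727
a_13=2:  p_13=2·1588459+1013292=4190210,  q_13=2·118727+75737=313191
→ (4190210, 313191).  Check: 4190210²=17557859844100, 179·313191²=17557859844099, difference 1.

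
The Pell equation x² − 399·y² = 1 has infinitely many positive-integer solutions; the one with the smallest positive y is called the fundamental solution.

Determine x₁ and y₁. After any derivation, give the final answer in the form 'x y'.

d=399: √d = [19; 1,38] (ℓ=2, even), read p_1/q_1
a_0=19:  p_0=19·1+0=19,  q_0=19·0+1=1
a_1=1:  p_1=1·19+1=20,  q_1=1·1+0=1
(x₁, y₁) = (20, 1);  20² − 399·1² = 1 ✓

20 1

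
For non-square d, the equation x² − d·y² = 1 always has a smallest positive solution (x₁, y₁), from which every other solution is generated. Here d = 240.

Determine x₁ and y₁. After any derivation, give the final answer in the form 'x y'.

√240 = [15; 2,30, …], period ℓ=2 (even) → k=1
i=0: a=15 ⇒ p=15, q=1
i=1: a=2 ⇒ p=31, q=2
(x₁, y₁) = (31, 2);  31² − 240·2² = 1 ✓

31 2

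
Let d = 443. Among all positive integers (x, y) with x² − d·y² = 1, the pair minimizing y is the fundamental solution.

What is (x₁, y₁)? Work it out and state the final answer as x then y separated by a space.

442 21

[21; 21,42] for √443; ℓ=2 ⇒ convergent index 1
i=0: a=21 ⇒ p=21, q=1
i=1: a=21 ⇒ p=442, q=21
→ (442, 21).  Check: 442²=195364, 443·21²=195363, difference 1.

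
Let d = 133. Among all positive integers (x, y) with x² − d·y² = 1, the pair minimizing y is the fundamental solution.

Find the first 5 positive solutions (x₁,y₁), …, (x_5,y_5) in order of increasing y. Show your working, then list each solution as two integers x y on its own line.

2588599 224460
13401689565601 1162073863080
69383200415647777399 6016286479789825380
359210566425477440164982401 31147506330593762303822160
1859704226076779569066850908714999 161256807479731348725343689282300

[11; 1,1,7,5,1,…,1,1,22] for √133; ℓ=16 ⇒ convergent index 15
i=0: a=11 ⇒ p=11, q=1
…
i=2: a=1 ⇒ p=23, q=2
i=3: a=7 ⇒ p=173, q=15
i=4: a=5 ⇒ p=888, q=77
i=5: a=1 ⇒ p=1061, q=92
…
i=7: a=1 ⇒ p=3010, q=261
…
i=9: a=1 ⇒ p=10979, q=952
i=10: a=1 ⇒ p=18948, q=1643
…
i=12: a=5 ⇒ p=168583, q=14618
…
i=14: a=1 ⇒ p=1378591, q=119539
i=15: a=1 ⇒ p=2588599, q=224460
fundamental: x₁=2588599, y₁=224460  (since 6700844782801 − 133·50382291600 = 1)
(2588599+224460√133)^2 = 13401689565601 + 1162073863080√133
(2588599+224460√133)^3 = 69383200415647777399 + 6016286479789825380√133
(2588599+224460√133)^4 = 359210566425477440164982401 + 31147506330593762303822160√133
(2588599+224460√133)^5 = 1859704226076779569066850908714999 + 161256807479731348725343689282300√133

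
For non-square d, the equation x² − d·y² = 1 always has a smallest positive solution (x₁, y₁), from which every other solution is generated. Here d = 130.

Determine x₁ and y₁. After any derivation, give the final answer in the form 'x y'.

√130 = [11; 2,2,22, …], period ℓ=3 (odd) → k=5
a_0=11:  p_0=11·1+0=11,  q_0=11·0+1=1
…
a_2=2:  p_2=2·23+11=57,  q_2=2·2+1=5
a_3=22:  p_3=22·57+23=1277,  q_3=22·5+2=112
a_4=2:  p_4=2·1277+57=2611,  q_4=2·112+5=229
a_5=2:  p_5=2·2611+1277=6499,  q_5=2·229+112=570
→ (6499, 570).  Check: 6499²=42237001, 130·570²=42237000, difference 1.

6499 570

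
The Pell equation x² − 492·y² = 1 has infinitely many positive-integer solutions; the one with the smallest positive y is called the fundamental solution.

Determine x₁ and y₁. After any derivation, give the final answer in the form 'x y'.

29767 1342

d=492: √d = [22; 5,1,1,10,1,1,5,44] (ℓ=8, even), read p_7/q_7
a_0=22:  p_0=22·1+0=22,  q_0=22·0+1=1
…
a_2=1:  p_2=1·111+22=133,  q_2=1·5+1=6
…
a_4=10:  p_4=10·244+133=2573,  q_4=10·11+6=116
a_5=1:  p_5=1·2573+244=2817,  q_5=1·116+11=127
a_6=1:  p_6=1·2817+2573=5390,  q_6=1·127+116=243
a_7=5:  p_7=5·5390+2817=29767,  q_7=5·243+127=1342
(x₁, y₁) = (29767, 1342);  29767² − 492·1342² = 1 ✓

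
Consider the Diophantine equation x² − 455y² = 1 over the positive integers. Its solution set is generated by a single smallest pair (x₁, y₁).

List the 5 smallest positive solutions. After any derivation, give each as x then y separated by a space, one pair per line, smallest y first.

64 3
8191 384
1048384 49149
134184961 6290688
17174626624 805158915

[21; 3,42] for √455; ℓ=2 ⇒ convergent index 1
a_0=21:  p_0=21·1+0=21,  q_0=21·0+1=1
a_1=3:  p_1=3·21+1=64,  q_1=3·1+0=3
(x₁, y₁) = (64, 3);  64² − 455·3² = 1 ✓
n=2: (64,3)∘(64,3) = (64·64+455·3·3, 64·3+3·64) = (8191,384)
n=3: (8191,384)∘(64,3) = (64·8191+455·3·384, 64·384+3·8191) = (1048384,49149)
n=4: (1048384,49149)∘(64,3) = (64·1048384+455·3·49149, 64·49149+3·1048384) = (134184961,6290688)
n=5: (134184961,6290688)∘(64,3) = (64·134184961+455·3·6290688, 64·6290688+3·134184961) = (17174626624,805158915)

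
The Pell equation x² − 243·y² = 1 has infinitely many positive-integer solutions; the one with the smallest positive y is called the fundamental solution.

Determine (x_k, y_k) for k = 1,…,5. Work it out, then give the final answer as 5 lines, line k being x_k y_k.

[15; 1,1,2,3,15,3,2,1,1,30] for √243; ℓ=10 ⇒ convergent index 9
step 0: (15, 1)  from 15·(1,0) + (0,1)
…
step 3: (78, 5)  from 2·(31,2) + (16,1)
step 4: (265, 17)  from 3·(78,5) + (31,2)
step 5: (4053, 260)  from 15·(265,17) + (78,5)
…
step 8: (41325, 2651)  from 1·(28901,1854) + (12424,797)
step 9: (70226, 4505)  from 1·(41325,2651) + (28901,1854)
→ (70226, 4505).  Check: 70226²=4931691076, 243·4505²=4931691075, difference 1.
k=2:  x_2 = 70226·70226+243·4505·4505 = 9863382151,  y_2 = 70226·4505+4505·70226 = 632736260
k=3:  x_3 = 70226·9863382151+243·4505·632736260 = 1385331749802026,  y_3 = 70226·632736260+4505·9863382151 = 88869073185015
k=4:  x_4 = 70226·1385331749802026+243·4505·88869073185015 = 194572614913330773601,  y_4 = 70226·88869073185015+4505·1385331749802026 = 12481839066348990520
k=5:  x_5 = 70226·194572614913330773601+243·4505·12481839066348990520 = 27328112908421802064005626,  y_5 = 70226·12481839066348990520+4505·194572614913330773601 = 1753099260457979343330025

70226 4505
9863382151 632736260
1385331749802026 88869073185015
194572614913330773601 12481839066348990520
27328112908421802064005626 1753099260457979343330025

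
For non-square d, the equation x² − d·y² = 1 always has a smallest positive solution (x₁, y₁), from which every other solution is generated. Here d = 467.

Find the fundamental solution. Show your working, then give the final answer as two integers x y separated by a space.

[21; 1,1,1,1,3,…,1,1,42] for √467; ℓ=14 ⇒ convergent index 13
k=0  a_k=21  p_k/q_k = 21/1
…
k=2  a_k=1  p_k/q_k = 43/2
k=3  a_k=1  p_k/q_k = 65/3
k=4  a_k=1  p_k/q_k = 108/5
k=5  a_k=3  p_k/q_k = 389/18
k=6  a_k=3  p_k/q_k = 1275/59
k=7  a_k=21  p_k/q_k = 27164/1257
k=8  a_k=3  p_k/q_k = 82767/3830
k=9  a_k=3  p_k/q_k = 275465/12747
k=10  a_k=1  p_k/q_k = 358232/16577
k=11  a_k=1  p_k/q_k = 633697/29324
k=12  a_k=1  p_k/q_k = 991929/45901
k=13  a_k=1  p_k/q_k = 1625626/75225
(x₁, y₁) = (1625626, 75225);  1625626² − 467·75225² = 1 ✓

1625626 75225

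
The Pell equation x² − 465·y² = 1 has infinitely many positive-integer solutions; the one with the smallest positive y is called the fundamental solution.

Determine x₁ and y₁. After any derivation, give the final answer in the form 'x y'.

15871 736

√465 = [21; 1,1,3,2,2,2,3,1,1,42, …], period ℓ=10 (even) → k=9
k=0  a_k=21  p_k/q_k = 21/1
k=1  a_k=1  p_k/q_k = 22/1
…
k=3  a_k=3  p_k/q_k = 151/7
…
k=7  a_k=3  p_k/q_k = 6922/321
k=8  a_k=1  p_k/q_k = 8949/415
k=9  a_k=1  p_k/q_k = 15871/736
fundamental: x₁=15871, y₁=736  (since 251888641 − 465·541696 = 1)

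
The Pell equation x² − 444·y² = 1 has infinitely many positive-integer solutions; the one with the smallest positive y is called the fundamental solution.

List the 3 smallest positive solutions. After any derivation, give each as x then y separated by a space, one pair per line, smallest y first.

295 14
174049 8260
102688615 4873386

√444 → a₀=21, period (14,42); ℓ=2 even so k=1
i=0: a=21 ⇒ p=21, q=1
i=1: a=14 ⇒ p=295, q=14
fundamental: x₁=295, y₁=14  (since 87025 − 444·196 = 1)
(x_2, y_2) = (295·295 + 444·14·14, 295·14 + 14·295) = (174049, 8260)
(x_3, y_3) = (295·174049 + 444·14·8260, 295·8260 + 14·174049) = (102688615, 4873386)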